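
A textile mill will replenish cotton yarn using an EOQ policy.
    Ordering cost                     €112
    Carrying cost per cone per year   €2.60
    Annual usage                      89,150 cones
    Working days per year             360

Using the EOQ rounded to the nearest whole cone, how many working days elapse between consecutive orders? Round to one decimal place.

11.2 days

2DS/H = 2·89,150·112/2.6 = 7,680,615.38
EOQ = √7,680,615.38 ≈ 2,771.39 → Q = 2,771 cones
Cycle time = (working days × Q)/D = (360 × 2,771) / 89,150 = 11.190 days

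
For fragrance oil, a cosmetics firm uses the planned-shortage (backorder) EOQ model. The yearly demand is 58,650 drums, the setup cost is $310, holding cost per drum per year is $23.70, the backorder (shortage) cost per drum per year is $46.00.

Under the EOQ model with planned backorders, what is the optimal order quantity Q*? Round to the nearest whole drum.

Basic EOQ = √(2·58,650·310/23.7) = 1,238.670
Backorder adjustment √((H+b)/b) = √((23.7+46)/46) = 1.2309
Q* = 1,238.670 × 1.2309 ≈ 1,524.73

1,525 drums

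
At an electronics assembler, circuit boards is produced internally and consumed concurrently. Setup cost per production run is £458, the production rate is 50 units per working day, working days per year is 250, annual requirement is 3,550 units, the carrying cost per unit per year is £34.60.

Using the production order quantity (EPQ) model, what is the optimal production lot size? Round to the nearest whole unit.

d = 3,550/250 = 14.2000 units/day;  effective holding cost H(1 − d/p) = 34.6·(1 − 14.2000/50) = 24.77360
Q* = √(2DS / H_eff) = √(2·3,550·458 / 24.77360) ≈ 362.30

362 units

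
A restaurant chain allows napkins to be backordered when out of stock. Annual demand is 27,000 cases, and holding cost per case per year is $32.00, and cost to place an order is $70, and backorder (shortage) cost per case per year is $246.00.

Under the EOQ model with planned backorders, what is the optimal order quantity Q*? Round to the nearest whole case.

365 cases

Basic EOQ = √(2·27,000·70/32) = 343.693
Backorder adjustment √((H+b)/b) = √((32+246)/246) = 1.0631
Q* = 343.693 × 1.0631 ≈ 365.36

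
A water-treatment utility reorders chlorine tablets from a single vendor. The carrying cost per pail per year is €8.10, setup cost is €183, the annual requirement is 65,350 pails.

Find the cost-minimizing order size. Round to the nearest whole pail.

Optimal lot size Q* = (2 × 65,350 × €183 / €8.1)^½ ≈ 1,718.39

1,718 pails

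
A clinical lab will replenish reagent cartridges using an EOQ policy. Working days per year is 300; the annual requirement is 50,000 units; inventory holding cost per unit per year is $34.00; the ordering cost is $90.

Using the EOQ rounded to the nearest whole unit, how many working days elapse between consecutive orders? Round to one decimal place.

3.1 days

2DS/H = 2·50,000·90/34 = 264,705.88
EOQ = √264,705.88 ≈ 514.50 → Q = 514 units
Days between orders = 300 / (D/Q) = 300 / 97.276 ≈ 3.084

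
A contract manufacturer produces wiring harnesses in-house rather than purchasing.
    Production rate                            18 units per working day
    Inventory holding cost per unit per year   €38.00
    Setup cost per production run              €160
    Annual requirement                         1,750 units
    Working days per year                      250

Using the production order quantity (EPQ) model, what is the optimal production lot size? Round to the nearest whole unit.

155 units

d = 1,750/250 = 7.0000 units/day;  effective holding cost H(1 − d/p) = 38·(1 − 7.0000/18) = 23.22222
Q* = √(2DS / H_eff) = √(2·1,750·160 / 23.22222) ≈ 155.29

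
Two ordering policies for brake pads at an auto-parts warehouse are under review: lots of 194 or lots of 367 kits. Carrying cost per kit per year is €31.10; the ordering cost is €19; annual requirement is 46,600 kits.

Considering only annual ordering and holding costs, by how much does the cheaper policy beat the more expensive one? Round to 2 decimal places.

For each Q, cost = (D/Q)·S + (Q/2)·H.
TC(194) = (46,600/194)×19 + (194/2)×31.1 = €7,580.62
TC(367) = (46,600/367)×19 + (367/2)×31.1 = €8,119.38
Lots of 194 are cheaper by €538.77.

€538.77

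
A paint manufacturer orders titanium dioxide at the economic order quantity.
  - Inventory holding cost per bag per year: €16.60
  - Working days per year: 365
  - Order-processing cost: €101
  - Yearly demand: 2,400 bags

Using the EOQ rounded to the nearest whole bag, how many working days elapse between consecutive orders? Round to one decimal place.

EOQ = √(2DS/H) = √(2 × 2,400 × 101 / 16.6)
    = √(29,204.82) ≈ 170.89 → Q = 171 bags
Days between orders = 365 / (D/Q) = 365 / 14.035 ≈ 26.006

26.0 days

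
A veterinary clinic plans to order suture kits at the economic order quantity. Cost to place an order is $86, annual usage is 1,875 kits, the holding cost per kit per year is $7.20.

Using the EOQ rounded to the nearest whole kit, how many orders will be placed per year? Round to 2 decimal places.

8.84 orders per year

Q* = √(2·D·S / H) = √(2·1,875·86 / 7.2) = √44,791.7 ≈ 211.64 → Q = 212
Orders per year = D/Q = 1,875 / 212 = 8.844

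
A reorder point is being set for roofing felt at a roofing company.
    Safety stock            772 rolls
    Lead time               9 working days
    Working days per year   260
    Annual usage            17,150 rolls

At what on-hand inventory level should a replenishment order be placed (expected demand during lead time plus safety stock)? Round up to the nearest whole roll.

1,366 rolls

Daily demand d = 17,150 / 260 = 65.962 rolls/day
Demand during lead time = 65.962 × 9 = 593.65
Reorder point = 593.65 + 772 = 1,365.65 → round up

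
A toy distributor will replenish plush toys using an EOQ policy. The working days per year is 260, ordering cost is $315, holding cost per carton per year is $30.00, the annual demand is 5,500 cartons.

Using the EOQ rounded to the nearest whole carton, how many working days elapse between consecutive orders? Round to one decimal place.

EOQ = √(2DS/H) = √(2 × 5,500 × 315 / 30)
    = √(115,500.00) ≈ 339.85 → Q = 340 cartons
Days between orders = 260 / (D/Q) = 260 / 16.176 ≈ 16.073

16.1 days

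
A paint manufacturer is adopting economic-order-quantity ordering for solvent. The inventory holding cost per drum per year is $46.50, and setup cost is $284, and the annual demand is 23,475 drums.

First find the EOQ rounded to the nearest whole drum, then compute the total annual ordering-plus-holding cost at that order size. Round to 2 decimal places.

$24,900.25

Optimal lot size Q* = (2 × 23,475 × $284 / $46.5)^½ ≈ 535.49 → Q = 535 drums
Annual ordering cost = (D/Q)·S = (23,475/535) × 284 = $12,461.50
Annual holding cost  = (Q/2)·H = (535/2) × 46.5 = $12,438.75
Total = $12,461.50 + $12,438.75 = $24,900.25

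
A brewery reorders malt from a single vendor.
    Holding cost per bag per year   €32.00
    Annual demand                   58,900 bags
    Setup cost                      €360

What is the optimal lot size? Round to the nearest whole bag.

Q* = √(2·D·S / H) = √(2·58,900·360 / 32) = √1,325,250.0 ≈ 1,151.20

1,151 bags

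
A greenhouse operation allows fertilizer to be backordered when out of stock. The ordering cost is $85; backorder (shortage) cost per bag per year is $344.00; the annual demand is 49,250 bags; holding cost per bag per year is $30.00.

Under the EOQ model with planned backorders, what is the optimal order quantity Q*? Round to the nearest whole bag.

Q* = √(2DS/H) · √((H + b)/b)
   = √(2 × 49,250 × 85 / 30) · √((30 + 344) / 344)
   = 528.283 × 1.0427 ≈ 550.84

551 bags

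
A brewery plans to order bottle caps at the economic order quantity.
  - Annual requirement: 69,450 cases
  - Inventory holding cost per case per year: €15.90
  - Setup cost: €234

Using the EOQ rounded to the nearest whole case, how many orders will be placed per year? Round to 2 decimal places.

Q* = √(2·D·S / H) = √(2·69,450·234 / 15.9) = √2,044,188.7 ≈ 1,429.75 → Q = 1,430
Orders per year = D/Q = 69,450 / 1,430 = 48.566

48.57 orders per year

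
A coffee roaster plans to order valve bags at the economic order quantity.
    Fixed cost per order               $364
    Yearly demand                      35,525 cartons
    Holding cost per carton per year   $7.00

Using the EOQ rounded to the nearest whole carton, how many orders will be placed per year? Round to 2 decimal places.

18.48 orders per year

EOQ = √(2DS/H) = √(2 × 35,525 × 364 / 7)
    = √(3,694,600.00) ≈ 1,922.13 → Q = 1,922
Orders per year = D/Q = 35,525 / 1,922 = 18.483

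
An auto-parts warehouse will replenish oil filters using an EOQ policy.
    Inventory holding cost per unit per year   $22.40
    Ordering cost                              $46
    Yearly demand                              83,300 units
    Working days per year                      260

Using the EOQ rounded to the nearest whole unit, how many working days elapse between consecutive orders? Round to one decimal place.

2DS/H = 2·83,300·46/22.4 = 342,125.00
EOQ = √342,125.00 ≈ 584.91 → Q = 585 units
Cycle time = (working days × Q)/D = (260 × 585) / 83,300 = 1.826 days

1.8 days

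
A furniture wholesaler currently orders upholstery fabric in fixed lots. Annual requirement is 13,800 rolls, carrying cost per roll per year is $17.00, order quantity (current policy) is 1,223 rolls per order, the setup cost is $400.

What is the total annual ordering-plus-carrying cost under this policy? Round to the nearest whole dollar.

$14,909

Orders/yr = 13,800/1,223 = 11.284; ordering cost = 11.284 × $400 = $4,513.49
Average inventory = 1,223/2 = 611.5; holding cost = 611.5 × $17 = $10,395.50
Total = $4,513.49 + $10,395.50 = $14,908.99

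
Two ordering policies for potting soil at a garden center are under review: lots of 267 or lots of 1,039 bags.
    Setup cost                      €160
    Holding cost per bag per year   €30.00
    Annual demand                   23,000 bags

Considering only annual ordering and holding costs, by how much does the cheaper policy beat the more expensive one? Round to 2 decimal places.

€1,339.10

For each Q, cost = (D/Q)·S + (Q/2)·H.
TC(267) = (23,000/267)×160 + (267/2)×30 = €17,787.77
TC(1,039) = (23,000/1,039)×160 + (1,039/2)×30 = €19,126.87
|ΔTC| = |€17,787.77 − €19,126.87| = €1,339.10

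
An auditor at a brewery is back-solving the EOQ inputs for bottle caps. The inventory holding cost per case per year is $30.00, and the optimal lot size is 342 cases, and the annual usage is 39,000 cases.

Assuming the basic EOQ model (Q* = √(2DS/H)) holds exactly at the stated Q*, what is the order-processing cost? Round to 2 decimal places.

$44.99

From Q* = √(2DS/H) ⇒ Q*² = 2DS/H.
S = Q²H / (2D) = 342² × 30 / (2 × 39,000) = 44.9862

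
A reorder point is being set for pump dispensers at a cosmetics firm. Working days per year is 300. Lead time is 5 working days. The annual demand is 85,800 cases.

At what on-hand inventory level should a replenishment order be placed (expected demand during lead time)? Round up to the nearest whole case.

1,430 cases

Daily demand d = 85,800 / 300 = 286.000 cases/day
Demand during lead time = 286.000 × 5 = 1,430.00
Reorder point = 1,430.00 → round up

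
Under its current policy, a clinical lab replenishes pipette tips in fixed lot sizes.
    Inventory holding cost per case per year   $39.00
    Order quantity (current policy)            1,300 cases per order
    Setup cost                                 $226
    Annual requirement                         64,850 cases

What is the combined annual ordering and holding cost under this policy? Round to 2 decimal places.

Orders/yr = 64,850/1,300 = 49.885; ordering cost = 49.885 × $226 = $11,273.92
Average inventory = 1,300/2 = 650; holding cost = 650 × $39 = $25,350.00
Total = $11,273.92 + $25,350.00 = $36,623.92

$36,623.92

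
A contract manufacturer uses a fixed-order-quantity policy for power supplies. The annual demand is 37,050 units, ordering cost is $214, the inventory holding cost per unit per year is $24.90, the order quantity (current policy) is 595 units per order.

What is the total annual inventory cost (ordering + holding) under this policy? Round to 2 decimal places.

Orders/yr = 37,050/595 = 62.269; ordering cost = 62.269 × $214 = $13,325.55
Average inventory = 595/2 = 297.5; holding cost = 297.5 × $24.9 = $7,407.75
Total = $13,325.55 + $7,407.75 = $20,733.30

$20,733.30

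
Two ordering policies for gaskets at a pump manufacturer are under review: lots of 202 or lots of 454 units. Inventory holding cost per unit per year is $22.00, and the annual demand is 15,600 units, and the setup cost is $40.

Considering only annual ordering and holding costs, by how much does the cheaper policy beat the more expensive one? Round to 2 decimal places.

For each Q, cost = (D/Q)·S + (Q/2)·H.
TC(202) = (15,600/202)×40 + (202/2)×22 = $5,311.11
TC(454) = (15,600/454)×40 + (454/2)×22 = $6,368.45
Cheaper: Q = 202.  Difference = $1,057.34

$1,057.34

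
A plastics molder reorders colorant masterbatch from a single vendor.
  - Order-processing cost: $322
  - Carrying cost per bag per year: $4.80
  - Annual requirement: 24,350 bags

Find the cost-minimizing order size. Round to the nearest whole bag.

1,807 bags

Q* = √(2·D·S / H) = √(2·24,350·322 / 4.8) = √3,266,958.3 ≈ 1,807.47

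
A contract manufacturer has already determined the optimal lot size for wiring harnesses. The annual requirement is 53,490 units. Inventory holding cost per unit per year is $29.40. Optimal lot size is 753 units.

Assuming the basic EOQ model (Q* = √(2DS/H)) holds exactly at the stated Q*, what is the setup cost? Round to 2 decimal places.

$155.82

EOQ relation: Q² = 2DS/H, so rearrange for the unknown.
S = Q²H / (2D) = 753² × 29.4 / (2 × 53,490) = 155.8241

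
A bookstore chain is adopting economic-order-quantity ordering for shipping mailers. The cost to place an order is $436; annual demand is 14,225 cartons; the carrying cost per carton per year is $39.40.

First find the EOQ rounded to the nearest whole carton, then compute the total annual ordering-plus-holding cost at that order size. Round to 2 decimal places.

$22,107.14

EOQ = √(2DS/H) = √(2 × 14,225 × 436 / 39.4)
    = √(314,827.41) ≈ 561.09 → Q = 561 cartons
Ordering: D/Q × S = 14,225/561 × $436 = $11,055.44
Holding:  Q/2 × H = 561/2 × $39.4 = $11,051.70
Total = $11,055.44 + $11,051.70 = $22,107.14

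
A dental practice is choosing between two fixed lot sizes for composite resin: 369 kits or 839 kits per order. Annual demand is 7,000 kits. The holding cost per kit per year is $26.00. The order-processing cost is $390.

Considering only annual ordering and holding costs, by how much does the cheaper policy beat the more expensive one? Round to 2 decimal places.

$1,965.50

For each Q, cost = (D/Q)·S + (Q/2)·H.
TC(369) = (7,000/369)×390 + (369/2)×26 = $12,195.37
TC(839) = (7,000/839)×390 + (839/2)×26 = $14,160.87
Lots of 369 are cheaper by $1,965.50.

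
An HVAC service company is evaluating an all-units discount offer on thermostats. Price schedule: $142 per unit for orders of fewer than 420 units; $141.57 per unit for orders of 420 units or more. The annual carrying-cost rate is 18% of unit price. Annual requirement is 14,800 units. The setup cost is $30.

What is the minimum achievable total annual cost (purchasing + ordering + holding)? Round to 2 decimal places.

$2,101,644.49

H₁ = 18%×$142 = $25.5600;  H₂ = 18%×$141.57 = $25.4826
EOQ₁ = √(2×14,800×30/25.5600) = 186.39  (< 420, feasible at tier 1)
EOQ₂ = √(2×14,800×30/25.4826) = 186.67  (< 420 → use Q = 420 at tier-2 price)
TC(tier 1 (EOQ₁), Q≈186.4) = $2,106,364.17
TC(tier 2, Q≈420.0) = $2,101,644.49
Minimum at tier 2: $2,101,644.49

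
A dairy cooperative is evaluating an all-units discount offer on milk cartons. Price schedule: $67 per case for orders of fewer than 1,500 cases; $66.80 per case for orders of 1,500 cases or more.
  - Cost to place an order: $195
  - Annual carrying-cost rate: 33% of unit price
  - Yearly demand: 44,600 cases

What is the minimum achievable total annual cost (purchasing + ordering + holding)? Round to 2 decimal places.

$3,001,611.00

H₁ = 33%×$67 = $22.1100;  H₂ = 33%×$66.80 = $22.0440
EOQ₁ = √(2×44,600×195/22.1100) = 886.96  (< 1,500, feasible at tier 1)
EOQ₂ = √(2×44,600×195/22.0440) = 888.29  (< 1,500 → use Q = 1,500 at tier-2 price)
TC(tier 1 (EOQ₁), Q≈887.0) = $3,007,810.75
TC(tier 2, Q≈1,500.0) = $3,001,611.00
Minimum at tier 2: $3,001,611.00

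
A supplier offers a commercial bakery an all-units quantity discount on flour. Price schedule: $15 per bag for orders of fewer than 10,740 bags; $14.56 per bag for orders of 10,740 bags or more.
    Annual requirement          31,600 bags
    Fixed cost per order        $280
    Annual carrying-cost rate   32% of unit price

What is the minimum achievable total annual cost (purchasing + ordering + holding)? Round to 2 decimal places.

H₁ = 32%×$15 = $4.8000;  H₂ = 32%×$14.56 = $4.6592
EOQ₁ = √(2×31,600×280/4.8000) = 1,920.07  (< 10,740, feasible at tier 1)
EOQ₂ = √(2×31,600×280/4.6592) = 1,948.87  (< 10,740 → use Q = 10,740 at tier-2 price)
TC(tier 1 (EOQ₁), Q≈1,920.1) = $483,216.33
TC(tier 2, Q≈10,740.0) = $485,939.74
Minimum at tier 1 (EOQ₁): $483,216.33

$483,216.33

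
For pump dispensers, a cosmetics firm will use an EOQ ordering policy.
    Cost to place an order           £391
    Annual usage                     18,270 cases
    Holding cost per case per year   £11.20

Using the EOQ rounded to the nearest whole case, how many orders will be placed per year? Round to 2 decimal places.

16.18 orders per year

2DS/H = 2·18,270·391/11.2 = 1,275,637.50
EOQ = √1,275,637.50 ≈ 1,129.44 → Q = 1,129
Orders per year = D/Q = 18,270 / 1,129 = 16.182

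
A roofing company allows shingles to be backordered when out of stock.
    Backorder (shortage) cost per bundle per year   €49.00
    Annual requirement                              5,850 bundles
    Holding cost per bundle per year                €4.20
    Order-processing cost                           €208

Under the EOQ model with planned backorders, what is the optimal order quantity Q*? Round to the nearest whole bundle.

793 bundles

Q* = √(2DS/H) · √((H + b)/b)
   = √(2 × 5,850 × 208 / 4.2) · √((4.2 + 49) / 49)
   = 761.202 × 1.0420 ≈ 793.15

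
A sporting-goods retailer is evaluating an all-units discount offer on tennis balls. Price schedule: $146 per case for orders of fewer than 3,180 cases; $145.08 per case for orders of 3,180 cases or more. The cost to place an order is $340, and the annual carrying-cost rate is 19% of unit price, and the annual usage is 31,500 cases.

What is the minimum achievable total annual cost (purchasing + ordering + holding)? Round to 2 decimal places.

$4,617,216.59

H₁ = 19%×$146 = $27.7400;  H₂ = 19%×$145.08 = $27.5652
EOQ₁ = √(2×31,500×340/27.7400) = 878.73  (< 3,180, feasible at tier 1)
EOQ₂ = √(2×31,500×340/27.5652) = 881.51  (< 3,180 → use Q = 3,180 at tier-2 price)
TC(tier 1 (EOQ₁), Q≈878.7) = $4,623,376.03
TC(tier 2, Q≈3,180.0) = $4,617,216.59
Minimum at tier 2: $4,617,216.59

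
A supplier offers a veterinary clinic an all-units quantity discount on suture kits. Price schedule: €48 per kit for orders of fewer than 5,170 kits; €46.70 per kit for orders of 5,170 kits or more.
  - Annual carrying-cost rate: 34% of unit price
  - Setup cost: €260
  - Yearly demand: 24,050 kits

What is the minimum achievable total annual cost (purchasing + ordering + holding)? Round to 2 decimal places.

H₁ = 34%×€48 = €16.3200;  H₂ = 34%×€46.70 = €15.8780
EOQ₁ = √(2×24,050×260/16.3200) = 875.39  (< 5,170, feasible at tier 1)
EOQ₂ = √(2×24,050×260/15.8780) = 887.49  (< 5,170 → use Q = 5,170 at tier-2 price)
TC(tier 1 (EOQ₁), Q≈875.4) = €1,168,686.28
TC(tier 2, Q≈5,170.0) = €1,165,389.11
Minimum at tier 2: €1,165,389.11

€1,165,389.11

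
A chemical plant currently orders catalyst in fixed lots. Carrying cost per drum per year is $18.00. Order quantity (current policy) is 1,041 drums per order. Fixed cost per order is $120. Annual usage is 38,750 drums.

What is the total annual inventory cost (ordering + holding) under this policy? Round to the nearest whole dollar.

$13,836

Annual ordering cost = (D/Q)·S = (38,750/1,041) × 120 = $4,466.86
Annual holding cost  = (Q/2)·H = (1,041/2) × 18 = $9,369.00
Total = $4,466.86 + $9,369.00 = $13,835.86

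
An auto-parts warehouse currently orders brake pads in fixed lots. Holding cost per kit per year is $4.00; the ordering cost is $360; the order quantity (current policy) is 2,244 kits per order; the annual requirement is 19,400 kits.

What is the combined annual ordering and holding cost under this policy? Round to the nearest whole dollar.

$7,600

Ordering: D/Q × S = 19,400/2,244 × $360 = $3,112.30
Holding:  Q/2 × H = 2,244/2 × $4 = $4,488.00
Total = $3,112.30 + $4,488.00 = $7,600.30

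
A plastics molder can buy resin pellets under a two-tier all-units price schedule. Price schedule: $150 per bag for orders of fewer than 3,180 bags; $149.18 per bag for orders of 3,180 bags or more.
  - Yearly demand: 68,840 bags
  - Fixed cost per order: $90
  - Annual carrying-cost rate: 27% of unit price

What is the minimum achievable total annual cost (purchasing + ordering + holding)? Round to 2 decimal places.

H₁ = 27%×$150 = $40.5000;  H₂ = 27%×$149.18 = $40.2786
EOQ₁ = √(2×68,840×90/40.5000) = 553.13  (< 3,180, feasible at tier 1)
EOQ₂ = √(2×68,840×90/40.2786) = 554.65  (< 3,180 → use Q = 3,180 at tier-2 price)
TC(tier 1 (EOQ₁), Q≈553.1) = $10,348,401.87
TC(tier 2, Q≈3,180.0) = $10,335,542.48
Minimum at tier 2: $10,335,542.48

$10,335,542.48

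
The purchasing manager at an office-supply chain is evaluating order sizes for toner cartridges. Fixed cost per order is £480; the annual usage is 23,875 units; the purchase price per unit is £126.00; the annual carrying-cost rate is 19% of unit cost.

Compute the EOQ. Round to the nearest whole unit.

Carrying cost H = £126 × 19% = £23.9400/unit/yr
EOQ = √(2DS/H) = √(2 × 23,875 × 480 / 23.94)
    = √(957,393.48) ≈ 978.46

978 units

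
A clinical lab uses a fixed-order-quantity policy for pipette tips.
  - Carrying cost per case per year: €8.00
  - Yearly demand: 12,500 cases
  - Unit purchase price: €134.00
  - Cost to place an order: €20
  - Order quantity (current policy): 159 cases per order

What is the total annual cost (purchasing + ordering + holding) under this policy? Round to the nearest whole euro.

€1,677,208

Annual ordering cost = (D/Q)·S = (12,500/159) × 20 = €1,572.33
Annual holding cost  = (Q/2)·H = (159/2) × 8 = €636.00
Purchase cost = D·C = 12,500 × 134 = €1,675,000.00
Total = €1,572.33 + €636.00 + €1,675,000.00 = €1,677,208.33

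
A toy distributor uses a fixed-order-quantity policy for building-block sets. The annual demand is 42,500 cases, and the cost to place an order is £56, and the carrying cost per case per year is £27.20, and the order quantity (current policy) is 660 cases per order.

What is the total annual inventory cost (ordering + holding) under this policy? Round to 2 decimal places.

£12,582.06

Orders/yr = 42,500/660 = 64.394; ordering cost = 64.394 × £56 = £3,606.06
Average inventory = 660/2 = 330; holding cost = 330 × £27.2 = £8,976.00
Total = £3,606.06 + £8,976.00 = £12,582.06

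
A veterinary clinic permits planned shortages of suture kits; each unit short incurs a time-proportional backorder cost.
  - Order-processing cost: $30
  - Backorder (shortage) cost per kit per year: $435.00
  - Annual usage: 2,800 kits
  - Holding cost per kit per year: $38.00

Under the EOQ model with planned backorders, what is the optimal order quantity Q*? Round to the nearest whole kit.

Basic EOQ = √(2·2,800·30/38) = 66.491
Backorder adjustment √((H+b)/b) = √((38+435)/435) = 1.0428
Q* = 66.491 × 1.0428 ≈ 69.33

69 kits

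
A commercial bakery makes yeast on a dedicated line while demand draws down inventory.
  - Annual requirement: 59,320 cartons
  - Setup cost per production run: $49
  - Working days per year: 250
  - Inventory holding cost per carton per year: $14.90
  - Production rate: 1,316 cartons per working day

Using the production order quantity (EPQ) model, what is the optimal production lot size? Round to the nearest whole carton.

Daily demand d = 59,320/250 = 237.280; p = 1316; 1 − d/p = 0.81970
EPQ = √(2DS / (H(1 − d/p)))
    = √(2 × 59,320 × 49 / (14.9 × 0.81970)) ≈ 689.91

690 cartons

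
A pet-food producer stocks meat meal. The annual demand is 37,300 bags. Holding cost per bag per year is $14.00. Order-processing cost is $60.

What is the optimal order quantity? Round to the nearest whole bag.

565 bags

Optimal lot size Q* = (2 × 37,300 × $60 / $14)^½ ≈ 565.43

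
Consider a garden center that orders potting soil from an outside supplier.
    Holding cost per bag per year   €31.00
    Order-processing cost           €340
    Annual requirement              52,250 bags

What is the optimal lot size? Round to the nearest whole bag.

1,071 bags

Optimal lot size Q* = (2 × 52,250 × €340 / €31)^½ ≈ 1,070.57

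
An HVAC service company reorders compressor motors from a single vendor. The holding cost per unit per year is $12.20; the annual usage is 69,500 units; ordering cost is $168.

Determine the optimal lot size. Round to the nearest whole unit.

1,384 units

EOQ = √(2DS/H) = √(2 × 69,500 × 168 / 12.2)
    = √(1,914,098.36) ≈ 1,383.51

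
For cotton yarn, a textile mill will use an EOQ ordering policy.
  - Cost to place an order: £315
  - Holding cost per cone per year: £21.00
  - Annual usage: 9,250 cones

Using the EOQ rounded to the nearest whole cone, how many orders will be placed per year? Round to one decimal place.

Q* = √(2·D·S / H) = √(2·9,250·315 / 21) = √277,500.0 ≈ 526.78 → Q = 527
Orders per year = D/Q = 9,250 / 527 = 17.552

17.6 orders per year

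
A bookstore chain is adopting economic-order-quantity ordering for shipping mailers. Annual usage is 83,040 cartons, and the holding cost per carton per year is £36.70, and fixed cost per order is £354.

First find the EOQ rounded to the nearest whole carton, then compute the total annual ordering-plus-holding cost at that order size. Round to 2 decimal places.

2DS/H = 2·83,040·354/36.7 = 1,601,970.57
EOQ = √1,601,970.57 ≈ 1,265.69 → Q = 1,266 cartons
Ordering: D/Q × S = 83,040/1,266 × £354 = £23,219.72
Holding:  Q/2 × H = 1,266/2 × £36.7 = £23,231.10
Total = £23,219.72 + £23,231.10 = £46,450.82

£46,450.82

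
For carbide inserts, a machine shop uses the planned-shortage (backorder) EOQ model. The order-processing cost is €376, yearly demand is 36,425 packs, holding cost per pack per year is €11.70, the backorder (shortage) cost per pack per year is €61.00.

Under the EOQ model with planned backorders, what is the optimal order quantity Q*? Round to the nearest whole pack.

Q* = √(2DS/H) · √((H + b)/b)
   = √(2 × 36,425 × 376 / 11.7) · √((11.7 + 61) / 61)
   = 1,530.086 × 1.0917 ≈ 1,670.39

1,670 packs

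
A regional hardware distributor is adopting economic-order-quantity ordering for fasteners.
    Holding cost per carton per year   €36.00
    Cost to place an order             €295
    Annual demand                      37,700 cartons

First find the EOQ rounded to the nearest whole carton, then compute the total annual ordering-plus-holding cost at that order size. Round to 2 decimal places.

€28,297.49

EOQ = √(2DS/H) = √(2 × 37,700 × 295 / 36)
    = √(617,861.11) ≈ 786.04 → Q = 786 cartons
Annual ordering cost = (D/Q)·S = (37,700/786) × 295 = €14,149.49
Annual holding cost  = (Q/2)·H = (786/2) × 36 = €14,148.00
Total = €14,149.49 + €14,148.00 = €28,297.49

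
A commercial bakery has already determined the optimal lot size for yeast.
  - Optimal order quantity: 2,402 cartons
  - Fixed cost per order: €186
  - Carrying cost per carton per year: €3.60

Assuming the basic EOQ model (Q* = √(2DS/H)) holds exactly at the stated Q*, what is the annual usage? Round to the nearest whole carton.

55,835 cartons per year

EOQ relation: Q² = 2DS/H, so rearrange for the unknown.
D = Q²H / (2S) = 2,402² × 3.6 / (2 × 186) = 55,834.88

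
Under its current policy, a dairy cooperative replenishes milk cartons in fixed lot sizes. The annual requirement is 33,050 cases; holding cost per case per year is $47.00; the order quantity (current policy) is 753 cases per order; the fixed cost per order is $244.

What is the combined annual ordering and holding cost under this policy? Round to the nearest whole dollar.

$28,405

Ordering: D/Q × S = 33,050/753 × $244 = $10,709.43
Holding:  Q/2 × H = 753/2 × $47 = $17,695.50
Total = $10,709.43 + $17,695.50 = $28,404.93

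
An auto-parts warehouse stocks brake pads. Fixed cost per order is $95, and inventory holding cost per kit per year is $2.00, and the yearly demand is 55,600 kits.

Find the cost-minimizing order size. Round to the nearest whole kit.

2,298 kits

EOQ = √(2DS/H) = √(2 × 55,600 × 95 / 2)
    = √(5,282,000.00) ≈ 2,298.26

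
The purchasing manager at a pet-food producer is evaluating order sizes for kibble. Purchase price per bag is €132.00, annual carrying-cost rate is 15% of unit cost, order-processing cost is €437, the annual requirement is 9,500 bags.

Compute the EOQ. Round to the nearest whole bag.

648 bags

H = i·C = 0.15 × €132 = €19.8000 per bag-year
EOQ = √(2DS/H) = √(2 × 9,500 × 437 / 19.8)
    = √(419,343.43) ≈ 647.57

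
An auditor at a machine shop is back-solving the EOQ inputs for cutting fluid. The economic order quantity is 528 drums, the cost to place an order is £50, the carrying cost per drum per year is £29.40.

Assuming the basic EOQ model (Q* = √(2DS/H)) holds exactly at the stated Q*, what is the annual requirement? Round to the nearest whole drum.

81,962 drums per year

From Q* = √(2DS/H) ⇒ Q*² = 2DS/H.
D = Q²H / (2S) = 528² × 29.4 / (2 × 50) = 81,962.50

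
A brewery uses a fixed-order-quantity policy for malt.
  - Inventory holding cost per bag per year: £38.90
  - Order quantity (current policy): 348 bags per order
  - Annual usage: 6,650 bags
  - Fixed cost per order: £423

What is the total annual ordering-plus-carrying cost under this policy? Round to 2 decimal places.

Orders/yr = 6,650/348 = 19.109; ordering cost = 19.109 × £423 = £8,083.19
Average inventory = 348/2 = 174; holding cost = 174 × £38.9 = £6,768.60
Total = £8,083.19 + £6,768.60 = £14,851.79

£14,851.79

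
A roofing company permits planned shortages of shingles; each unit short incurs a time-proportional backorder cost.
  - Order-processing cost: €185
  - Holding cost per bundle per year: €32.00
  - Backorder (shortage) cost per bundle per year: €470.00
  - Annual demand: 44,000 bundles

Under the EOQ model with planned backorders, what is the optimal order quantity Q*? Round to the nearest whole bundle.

737 bundles

Q* = √(2DS/H) · √((H + b)/b)
   = √(2 × 44,000 × 185 / 32) · √((32 + 470) / 470)
   = 713.267 × 1.0335 ≈ 737.15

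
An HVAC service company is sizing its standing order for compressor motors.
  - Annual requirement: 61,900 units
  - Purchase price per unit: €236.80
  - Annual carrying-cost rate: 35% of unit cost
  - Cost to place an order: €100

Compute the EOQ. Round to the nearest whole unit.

386 units

Carrying cost H = €236.8 × 35% = €82.8800/unit/yr
2DS/H = 2·61,900·100/82.88 = 149,372.59
EOQ = √149,372.59 ≈ 386.49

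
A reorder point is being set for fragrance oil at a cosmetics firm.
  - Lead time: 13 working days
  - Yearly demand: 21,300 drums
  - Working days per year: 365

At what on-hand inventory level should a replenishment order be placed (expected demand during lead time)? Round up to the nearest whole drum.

Daily demand d = 21,300 / 365 = 58.356 drums/day
Demand during lead time = 58.356 × 13 = 758.63
Reorder point = 758.63 → round up

759 drums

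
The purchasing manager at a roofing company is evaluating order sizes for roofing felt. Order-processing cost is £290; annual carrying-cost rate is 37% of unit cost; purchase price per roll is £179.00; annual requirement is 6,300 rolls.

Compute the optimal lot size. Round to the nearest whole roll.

235 rolls

H = i·C = 0.37 × £179 = £66.2300 per roll-year
2DS/H = 2·6,300·290/66.23 = 55,171.37
EOQ = √55,171.37 ≈ 234.89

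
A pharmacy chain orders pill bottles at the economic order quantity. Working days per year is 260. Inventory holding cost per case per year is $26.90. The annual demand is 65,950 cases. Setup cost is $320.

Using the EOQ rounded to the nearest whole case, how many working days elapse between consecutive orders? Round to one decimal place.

4.9 days

2DS/H = 2·65,950·320/26.9 = 1,569,070.63
EOQ = √1,569,070.63 ≈ 1,252.63 → Q = 1,253 cases
Cycle time = (working days × Q)/D = (260 × 1,253) / 65,950 = 4.940 days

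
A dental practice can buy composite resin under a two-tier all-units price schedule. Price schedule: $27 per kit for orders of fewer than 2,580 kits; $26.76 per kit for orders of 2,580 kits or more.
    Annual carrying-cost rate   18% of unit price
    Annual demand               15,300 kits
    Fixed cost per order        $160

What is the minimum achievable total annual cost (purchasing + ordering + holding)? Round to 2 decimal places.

H₁ = 18%×$27 = $4.8600;  H₂ = 18%×$26.76 = $4.8168
EOQ₁ = √(2×15,300×160/4.8600) = 1,003.70  (< 2,580, feasible at tier 1)
EOQ₂ = √(2×15,300×160/4.8168) = 1,008.19  (< 2,580 → use Q = 2,580 at tier-2 price)
TC(tier 1 (EOQ₁), Q≈1,003.7) = $417,977.97
TC(tier 2, Q≈2,580.0) = $416,590.51
Minimum at tier 2: $416,590.51

$416,590.51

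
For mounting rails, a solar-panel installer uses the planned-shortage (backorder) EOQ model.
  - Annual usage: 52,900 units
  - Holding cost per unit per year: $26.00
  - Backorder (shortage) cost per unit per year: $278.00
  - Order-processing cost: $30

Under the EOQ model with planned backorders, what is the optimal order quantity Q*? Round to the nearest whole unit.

Basic EOQ = √(2·52,900·30/26) = 349.395
Backorder adjustment √((H+b)/b) = √((26+278)/278) = 1.0457
Q* = 349.395 × 1.0457 ≈ 365.37

365 units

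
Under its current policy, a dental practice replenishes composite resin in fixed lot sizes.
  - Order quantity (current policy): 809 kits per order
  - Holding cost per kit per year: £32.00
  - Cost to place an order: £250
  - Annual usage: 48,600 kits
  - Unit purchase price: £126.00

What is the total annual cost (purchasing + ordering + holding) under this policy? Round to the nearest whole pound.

£6,151,563

Ordering: D/Q × S = 48,600/809 × £250 = £15,018.54
Holding:  Q/2 × H = 809/2 × £32 = £12,944.00
Purchase cost = D·C = 48,600 × 126 = £6,123,600.00
Total = £15,018.54 + £12,944.00 + £6,123,600.00 = £6,151,562.54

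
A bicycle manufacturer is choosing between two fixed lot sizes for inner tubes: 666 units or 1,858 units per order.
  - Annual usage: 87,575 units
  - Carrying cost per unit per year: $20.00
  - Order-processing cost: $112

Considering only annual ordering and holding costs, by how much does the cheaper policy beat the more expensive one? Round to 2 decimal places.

$2,471.68

Annual cost at Q: ordering D·S/Q plus holding Q·H/2.
TC(666) = (87,575/666)×112 + (666/2)×20 = $21,387.33
TC(1,858) = (87,575/1,858)×112 + (1,858/2)×20 = $23,859.01
|ΔTC| = |$21,387.33 − $23,859.01| = $2,471.68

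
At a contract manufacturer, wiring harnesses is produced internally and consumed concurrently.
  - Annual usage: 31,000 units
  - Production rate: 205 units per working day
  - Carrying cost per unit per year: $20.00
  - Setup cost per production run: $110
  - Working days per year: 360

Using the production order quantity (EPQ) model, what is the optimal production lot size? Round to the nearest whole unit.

767 units

Daily demand d = 31,000/360 = 86.111; p = 205; 1 − d/p = 0.57995
EPQ = √(2DS / (H(1 − d/p)))
    = √(2 × 31,000 × 110 / (20 × 0.57995)) ≈ 766.80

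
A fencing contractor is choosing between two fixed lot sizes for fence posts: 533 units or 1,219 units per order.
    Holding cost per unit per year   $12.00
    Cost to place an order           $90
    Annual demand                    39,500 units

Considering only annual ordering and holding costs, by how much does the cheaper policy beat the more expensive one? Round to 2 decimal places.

TC(Q) = (D/Q)S + (Q/2)H
TC(533) = (39,500/533)×90 + (533/2)×12 = $9,867.79
TC(1,219) = (39,500/1,219)×90 + (1,219/2)×12 = $10,230.32
Lots of 533 are cheaper by $362.53.

$362.53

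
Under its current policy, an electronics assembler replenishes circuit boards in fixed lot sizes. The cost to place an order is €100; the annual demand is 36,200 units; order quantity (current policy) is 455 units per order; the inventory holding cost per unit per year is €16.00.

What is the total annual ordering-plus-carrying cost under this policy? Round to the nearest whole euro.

€11,596

Annual ordering cost = (D/Q)·S = (36,200/455) × 100 = €7,956.04
Annual holding cost  = (Q/2)·H = (455/2) × 16 = €3,640.00
Total = €7,956.04 + €3,640.00 = €11,596.04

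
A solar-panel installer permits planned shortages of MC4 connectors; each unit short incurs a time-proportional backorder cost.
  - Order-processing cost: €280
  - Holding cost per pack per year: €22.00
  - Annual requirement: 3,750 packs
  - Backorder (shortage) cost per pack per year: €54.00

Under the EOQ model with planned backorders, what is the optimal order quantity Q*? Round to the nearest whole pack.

367 packs

Q* = √(2DS/H) · √((H + b)/b)
   = √(2 × 3,750 × 280 / 22) · √((22 + 54) / 54)
   = 308.957 × 1.1863 ≈ 366.53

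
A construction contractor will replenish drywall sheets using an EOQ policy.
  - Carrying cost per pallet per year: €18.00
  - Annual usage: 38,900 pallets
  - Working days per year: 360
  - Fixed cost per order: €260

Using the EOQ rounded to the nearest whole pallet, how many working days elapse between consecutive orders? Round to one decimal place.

9.8 days

Q* = √(2·D·S / H) = √(2·38,900·260 / 18) = √1,123,777.8 ≈ 1,060.08 → Q = 1,060 pallets
T = Q/D × 360 days = 1,060/38,900 × 360 = 9.810 days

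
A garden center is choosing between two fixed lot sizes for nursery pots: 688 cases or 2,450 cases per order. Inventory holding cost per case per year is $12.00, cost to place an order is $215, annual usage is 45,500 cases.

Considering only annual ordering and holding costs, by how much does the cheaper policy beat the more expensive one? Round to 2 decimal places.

Annual cost at Q: ordering D·S/Q plus holding Q·H/2.
TC(688) = (45,500/688)×215 + (688/2)×12 = $18,346.75
TC(2,450) = (45,500/2,450)×215 + (2,450/2)×12 = $18,692.86
|ΔTC| = |$18,346.75 − $18,692.86| = $346.11

$346.11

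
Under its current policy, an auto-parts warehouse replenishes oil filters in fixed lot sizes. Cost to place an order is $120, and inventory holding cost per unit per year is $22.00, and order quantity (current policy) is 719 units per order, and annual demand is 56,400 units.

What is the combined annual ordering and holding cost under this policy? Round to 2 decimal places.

$17,322.07

Orders/yr = 56,400/719 = 78.442; ordering cost = 78.442 × $120 = $9,413.07
Average inventory = 719/2 = 359.5; holding cost = 359.5 × $22 = $7,909.00
Total = $9,413.07 + $7,909.00 = $17,322.07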